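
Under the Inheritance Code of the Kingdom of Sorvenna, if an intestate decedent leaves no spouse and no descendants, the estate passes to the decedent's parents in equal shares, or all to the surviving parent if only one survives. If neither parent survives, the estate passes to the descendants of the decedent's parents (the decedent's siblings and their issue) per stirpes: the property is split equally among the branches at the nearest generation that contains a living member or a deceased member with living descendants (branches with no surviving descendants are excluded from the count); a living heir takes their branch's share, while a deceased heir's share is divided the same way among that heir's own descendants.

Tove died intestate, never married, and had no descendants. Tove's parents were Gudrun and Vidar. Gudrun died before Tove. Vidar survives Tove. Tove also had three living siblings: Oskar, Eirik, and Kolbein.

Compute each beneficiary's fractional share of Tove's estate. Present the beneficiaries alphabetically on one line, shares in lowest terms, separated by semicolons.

Only one parent, Vidar, survives, so Vidar takes the entire estate. The siblings take nothing because a surviving parent has priority.

Vidar 1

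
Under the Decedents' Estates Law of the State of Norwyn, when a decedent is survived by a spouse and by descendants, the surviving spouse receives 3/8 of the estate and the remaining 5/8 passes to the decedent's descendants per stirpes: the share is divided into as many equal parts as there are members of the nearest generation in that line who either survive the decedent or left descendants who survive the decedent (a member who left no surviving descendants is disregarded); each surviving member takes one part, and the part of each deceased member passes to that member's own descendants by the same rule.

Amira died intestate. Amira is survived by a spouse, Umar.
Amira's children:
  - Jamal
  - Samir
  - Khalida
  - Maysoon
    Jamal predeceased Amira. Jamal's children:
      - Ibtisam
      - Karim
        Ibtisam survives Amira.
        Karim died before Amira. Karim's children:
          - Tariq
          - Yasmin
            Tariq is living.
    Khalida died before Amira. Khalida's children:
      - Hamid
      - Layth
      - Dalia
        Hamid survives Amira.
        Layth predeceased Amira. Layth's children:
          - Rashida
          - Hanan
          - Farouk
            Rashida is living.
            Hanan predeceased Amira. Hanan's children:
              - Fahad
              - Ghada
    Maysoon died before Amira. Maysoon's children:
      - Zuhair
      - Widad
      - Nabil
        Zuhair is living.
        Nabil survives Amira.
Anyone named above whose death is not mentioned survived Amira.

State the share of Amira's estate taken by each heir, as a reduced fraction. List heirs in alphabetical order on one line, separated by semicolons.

Umar, as surviving spouse, takes 3/8.
The remaining 5/8 passes to Amira's descendants per stirpes.
The 5/8 is divided into 4 equal shares of 5/32 among Jamal, Samir, Khalida, Maysoon.
Jamal predeceased; the 5/32 allotted to Jamal's branch passes to Jamal's issue by representation.
The 5/32 is divided into 2 equal shares of 5/64 among Ibtisam, Karim.
Ibtisam is living and takes 5/64.
Karim predeceased; the 5/64 allotted to Karim's branch passes to Karim's issue by representation.
The 5/64 is divided into 2 equal shares of 5/128 among Tariq, Yasmin.
Tariq is living and takes 5/128.
Yasmin is living and takes 5/128.
Samir is living and takes 5/32.
Khalida predeceased; the 5/32 allotted to Khalida's branch passes to Khalida's issue by representation.
The 5/32 is divided into 3 equal shares of 5/96 among Hamid, Layth, Dalia.
Hamid is living and takes 5/96.
Layth predeceased; the 5/96 allotted to Layth's branch passes to Layth's issue by representation.
The 5/96 is divided into 3 equal shares of 5/288 among Rashida, Hanan, Farouk.
Rashida is living and takes 5/288.
Hanan predeceased; the 5/288 allotted to Hanan's branch passes to Hanan's issue by representation.
The 5/288 is divided into 2 equal shares of 5/576 among Fahad, Ghada.
Fahad is living and takes 5/576.
Ghada is living and takes 5/576.
Farouk is living and takes 5/288.
Dalia is living and takes 5/96.
Maysoon predeceased; the 5/32 allotted to Maysoon's branch passes to Maysoon's issue by representation.
The 5/32 is divided into 3 equal shares of 5/96 among Zuhair, Widad, Nabil.
Zuhair is living and takes 5/96.
Widad is living and takes 5/96.
Nabil is living and takes 5/96.

Dalia 5/96; Fahad 5/576; Farouk 5/288; Ghada 5/576; Hamid 5/96; Ibtisam 5/64; Nabil 5/96; Rashida 5/288; Samir 5/32; Tariq 5/128; Umar 3/8; Widad 5/96; Yasmin 5/128; Zuhair 5/96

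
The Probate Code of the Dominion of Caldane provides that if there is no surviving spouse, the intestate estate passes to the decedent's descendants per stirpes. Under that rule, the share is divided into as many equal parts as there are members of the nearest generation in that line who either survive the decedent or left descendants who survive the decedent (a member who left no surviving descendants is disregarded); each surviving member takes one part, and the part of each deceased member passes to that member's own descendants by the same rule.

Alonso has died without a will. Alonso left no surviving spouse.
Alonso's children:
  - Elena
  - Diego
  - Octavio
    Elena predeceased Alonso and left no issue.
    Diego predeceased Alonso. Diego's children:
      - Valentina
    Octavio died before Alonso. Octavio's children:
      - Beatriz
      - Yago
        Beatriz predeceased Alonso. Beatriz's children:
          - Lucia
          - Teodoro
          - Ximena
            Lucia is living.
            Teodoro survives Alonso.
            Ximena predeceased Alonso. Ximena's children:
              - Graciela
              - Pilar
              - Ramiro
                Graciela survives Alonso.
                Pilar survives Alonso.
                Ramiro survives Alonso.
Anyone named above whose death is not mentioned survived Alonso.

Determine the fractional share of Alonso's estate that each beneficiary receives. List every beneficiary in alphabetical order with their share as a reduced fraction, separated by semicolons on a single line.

There is no surviving spouse, so the entire estate passes to Alonso's descendants per stirpes.
Elena left no surviving issue, so that branch lapses and is disregarded.
The estate is divided into 2 equal shares of 1/2 among Diego, Octavio.
Diego predeceased; the 1/2 allotted to Diego's branch passes to Diego's issue by representation.
Valentina is the sole taker at this level and receives the full 1/2.
Octavio predeceased; the 1/2 allotted to Octavio's branch passes to Octavio's issue by representation.
The 1/2 is divided into 2 equal shares of 1/4 among Beatriz, Yago.
Beatriz predeceased; the 1/4 allotted to Beatriz's branch passes to Beatriz's issue by representation.
The 1/4 is divided into 3 equal shares of 1/12 among Lucia, Teodoro, Ximena.
Lucia is living and takes 1/12.
Teodoro is living and takes 1/12.
Ximena predeceased; the 1/12 allotted to Ximena's branch passes to Ximena's issue by representation.
The 1/12 is divided into 3 equal shares of 1/36 among Graciela, Pilar, Ramiro.
Graciela is living and takes 1/36.
Pilar is living and takes 1/36.
Ramiro is living and takes 1/36.
Yago is living and takes 1/4.

Graciela 1/36; Lucia 1/12; Pilar 1/36; Ramiro 1/36; Teodoro 1/12; Valentina 1/2; Yago 1/4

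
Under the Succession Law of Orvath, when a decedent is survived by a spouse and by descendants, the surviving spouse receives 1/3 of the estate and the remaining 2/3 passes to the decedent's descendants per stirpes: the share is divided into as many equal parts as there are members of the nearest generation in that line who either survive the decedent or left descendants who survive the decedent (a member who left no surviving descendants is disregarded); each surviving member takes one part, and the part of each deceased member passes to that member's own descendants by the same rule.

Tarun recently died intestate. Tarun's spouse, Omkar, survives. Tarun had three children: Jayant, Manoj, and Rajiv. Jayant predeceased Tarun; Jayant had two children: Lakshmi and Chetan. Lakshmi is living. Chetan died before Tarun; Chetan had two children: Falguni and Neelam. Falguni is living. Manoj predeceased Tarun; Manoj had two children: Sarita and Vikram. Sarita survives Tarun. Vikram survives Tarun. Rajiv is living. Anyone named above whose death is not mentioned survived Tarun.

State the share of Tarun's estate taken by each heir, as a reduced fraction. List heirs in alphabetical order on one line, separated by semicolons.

Omkar, as surviving spouse, takes 1/3.
The remaining 2/3 passes to Tarun's descendants per stirpes.
The 2/3 is divided into 3 equal shares of 2/9 among Jayant, Manoj, Rajiv.
Jayant predeceased; the 2/9 allotted to Jayant's branch passes to Jayant's issue by representation.
The 2/9 is divided into 2 equal shares of 1/9 among Lakshmi, Chetan.
Lakshmi is living and takes 1/9.
Chetan predeceased; the 1/9 allotted to Chetan's branch passes to Chetan's issue by representation.
The 1/9 is divided into 2 equal shares of 1/18 among Falguni, Neelam.
Falguni is living and takes 1/18.
Neelam is living and takes 1/18.
Manoj predeceased; the 2/9 allotted to Manoj's branch passes to Manoj's issue by representation.
The 2/9 is divided into 2 equal shares of 1/9 among Sarita, Vikram.
Sarita is living and takes 1/9.
Vikram is living and takes 1/9.
Rajiv is living and takes 2/9.

Falguni 1/18; Lakshmi 1/9; Neelam 1/18; Omkar 1/3; Rajiv 2/9; Sarita 1/9; Vikram 1/9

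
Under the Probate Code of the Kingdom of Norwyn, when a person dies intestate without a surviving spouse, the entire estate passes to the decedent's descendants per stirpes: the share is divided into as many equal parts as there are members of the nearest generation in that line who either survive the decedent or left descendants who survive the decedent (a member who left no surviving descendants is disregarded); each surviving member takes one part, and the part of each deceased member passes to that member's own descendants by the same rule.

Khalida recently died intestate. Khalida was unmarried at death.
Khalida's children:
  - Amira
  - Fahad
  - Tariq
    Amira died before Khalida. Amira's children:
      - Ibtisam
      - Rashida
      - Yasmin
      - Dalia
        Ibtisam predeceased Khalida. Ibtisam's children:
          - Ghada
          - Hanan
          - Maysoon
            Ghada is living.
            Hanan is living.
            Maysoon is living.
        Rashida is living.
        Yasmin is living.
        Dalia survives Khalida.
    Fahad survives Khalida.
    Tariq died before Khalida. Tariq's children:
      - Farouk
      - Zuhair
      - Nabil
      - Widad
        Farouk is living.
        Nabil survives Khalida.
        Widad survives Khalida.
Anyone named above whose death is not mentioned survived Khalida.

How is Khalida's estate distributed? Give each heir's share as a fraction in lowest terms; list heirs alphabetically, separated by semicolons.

Dalia 1/12; Fahad 1/3; Farouk 1/12; Ghada 1/36; Hanan 1/36; Maysoon 1/36; Nabil 1/12; Rashida 1/12; Widad 1/12; Yasmin 1/12; Zuhair 1/12

There is no surviving spouse, so the entire estate passes to Khalida's descendants per stirpes.
The estate is divided into 3 equal shares of 1/3 among Amira, Fahad, Tariq.
Amira predeceased; the 1/3 allotted to Amira's branch passes to Amira's issue by representation.
The 1/3 is divided into 4 equal shares of 1/12 among Ibtisam, Rashida, Yasmin, Dalia.
Ibtisam predeceased; the 1/12 allotted to Ibtisam's branch passes to Ibtisam's issue by representation.
The 1/12 is divided into 3 equal shares of 1/36 among Ghada, Hanan, Maysoon.
Ghada is living and takes 1/36.
Hanan is living and takes 1/36.
Maysoon is living and takes 1/36.
Rashida is living and takes 1/12.
Yasmin is living and takes 1/12.
Dalia is living and takes 1/12.
Fahad is living and takes 1/3.
Tariq predeceased; the 1/3 allotted to Tariq's branch passes to Tariq's issue by representation.
The 1/3 is divided into 4 equal shares of 1/12 among Farouk, Zuhair, Nabil, Widad.
Farouk is living and takes 1/12.
Zuhair is living and takes 1/12.
Nabil is living and takes 1/12.
Widad is living and takes 1/12.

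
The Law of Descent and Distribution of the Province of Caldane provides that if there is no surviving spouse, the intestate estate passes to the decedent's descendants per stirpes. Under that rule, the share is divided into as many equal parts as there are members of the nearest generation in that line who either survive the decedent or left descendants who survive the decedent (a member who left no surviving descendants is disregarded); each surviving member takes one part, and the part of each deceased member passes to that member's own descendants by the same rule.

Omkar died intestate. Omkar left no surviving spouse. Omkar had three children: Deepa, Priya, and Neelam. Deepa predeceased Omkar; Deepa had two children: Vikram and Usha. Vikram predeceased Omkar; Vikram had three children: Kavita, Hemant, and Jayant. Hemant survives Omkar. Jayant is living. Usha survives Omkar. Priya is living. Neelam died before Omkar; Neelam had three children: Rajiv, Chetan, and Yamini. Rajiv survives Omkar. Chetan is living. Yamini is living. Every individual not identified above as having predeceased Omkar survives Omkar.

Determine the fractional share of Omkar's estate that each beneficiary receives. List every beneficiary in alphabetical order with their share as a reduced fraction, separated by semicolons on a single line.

Chetan 1/9; Hemant 1/18; Jayant 1/18; Kavita 1/18; Priya 1/3; Rajiv 1/9; Usha 1/6; Yamini 1/9

There is no surviving spouse, so the entire estate passes to Omkar's descendants per stirpes.
The estate is divided into 3 equal shares of 1/3 among Deepa, Priya, Neelam.
Deepa predeceased; the 1/3 allotted to Deepa's branch passes to Deepa's issue by representation.
The 1/3 is divided into 2 equal shares of 1/6 among Vikram, Usha.
Vikram predeceased; the 1/6 allotted to Vikram's branch passes to Vikram's issue by representation.
The 1/6 is divided into 3 equal shares of 1/18 among Kavita, Hemant, Jayant.
Kavita is living and takes 1/18.
Hemant is living and takes 1/18.
Jayant is living and takes 1/18.
Usha is living and takes 1/6.
Priya is living and takes 1/3.
Neelam predeceased; the 1/3 allotted to Neelam's branch passes to Neelam's issue by representation.
The 1/3 is divided into 3 equal shares of 1/9 among Rajiv, Chetan, Yamini.
Rajiv is living and takes 1/9.
Chetan is living and takes 1/9.
Yamini is living and takes 1/9.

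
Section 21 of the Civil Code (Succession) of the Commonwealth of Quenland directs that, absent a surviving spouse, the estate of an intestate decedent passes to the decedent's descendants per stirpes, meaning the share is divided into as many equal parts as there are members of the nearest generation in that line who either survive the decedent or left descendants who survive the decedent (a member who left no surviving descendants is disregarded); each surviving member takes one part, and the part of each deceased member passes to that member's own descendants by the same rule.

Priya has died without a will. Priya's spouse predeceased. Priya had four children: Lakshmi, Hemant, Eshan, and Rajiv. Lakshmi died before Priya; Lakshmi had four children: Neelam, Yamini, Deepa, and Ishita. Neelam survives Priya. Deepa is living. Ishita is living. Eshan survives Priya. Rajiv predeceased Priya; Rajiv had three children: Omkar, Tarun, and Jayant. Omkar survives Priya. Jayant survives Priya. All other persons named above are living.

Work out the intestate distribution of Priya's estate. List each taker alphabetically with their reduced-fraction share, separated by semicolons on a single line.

Deepa 1/16; Eshan 1/4; Hemant 1/4; Ishita 1/16; Jayant 1/12; Neelam 1/16; Omkar 1/12; Tarun 1/12; Yamini 1/16

There is no surviving spouse, so the entire estate passes to Priya's descendants per stirpes.
The estate is divided into 4 equal shares of 1/4 among Lakshmi, Hemant, Eshan, Rajiv.
Lakshmi predeceased; the 1/4 allotted to Lakshmi's branch passes to Lakshmi's issue by representation.
The 1/4 is divided into 4 equal shares of 1/16 among Neelam, Yamini, Deepa, Ishita.
Neelam is living and takes 1/16.
Yamini is living and takes 1/16.
Deepa is living and takes 1/16.
Ishita is living and takes 1/16.
Hemant is living and takes 1/4.
Eshan is living and takes 1/4.
Rajiv predeceased; the 1/4 allotted to Rajiv's branch passes to Rajiv's issue by representation.
The 1/4 is divided into 3 equal shares of 1/12 among Omkar, Tarun, Jayant.
Omkar is living and takes 1/12.
Tarun is living and takes 1/12.
Jayant is living and takes 1/12.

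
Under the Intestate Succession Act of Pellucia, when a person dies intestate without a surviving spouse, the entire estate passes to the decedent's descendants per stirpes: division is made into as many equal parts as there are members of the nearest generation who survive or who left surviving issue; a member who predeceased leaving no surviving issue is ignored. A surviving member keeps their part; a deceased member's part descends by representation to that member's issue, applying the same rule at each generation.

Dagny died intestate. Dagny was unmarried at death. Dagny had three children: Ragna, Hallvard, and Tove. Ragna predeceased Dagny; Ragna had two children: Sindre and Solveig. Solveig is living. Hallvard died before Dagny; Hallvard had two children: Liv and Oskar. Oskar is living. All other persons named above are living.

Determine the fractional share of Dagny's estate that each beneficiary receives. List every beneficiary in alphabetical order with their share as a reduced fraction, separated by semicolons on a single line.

There is no surviving spouse, so the entire estate passes to Dagny's descendants per stirpes.
The estate is divided into 3 equal shares of 1/3 among Ragna, Hallvard, Tove.
Ragna predeceased; the 1/3 allotted to Ragna's branch passes to Ragna's issue by representation.
The 1/3 is divided into 2 equal shares of 1/6 among Sindre, Solveig.
Sindre is living and takes 1/6.
Solveig is living and takes 1/6.
Hallvard predeceased; the 1/3 allotted to Hallvard's branch passes to Hallvard's issue by representation.
The 1/3 is divided into 2 equal shares of 1/6 among Liv, Oskar.
Liv is living and takes 1/6.
Oskar is living and takes 1/6.
Tove is living and takes 1/3.

Liv 1/6; Oskar 1/6; Sindre 1/6; Solveig 1/6; Tove 1/3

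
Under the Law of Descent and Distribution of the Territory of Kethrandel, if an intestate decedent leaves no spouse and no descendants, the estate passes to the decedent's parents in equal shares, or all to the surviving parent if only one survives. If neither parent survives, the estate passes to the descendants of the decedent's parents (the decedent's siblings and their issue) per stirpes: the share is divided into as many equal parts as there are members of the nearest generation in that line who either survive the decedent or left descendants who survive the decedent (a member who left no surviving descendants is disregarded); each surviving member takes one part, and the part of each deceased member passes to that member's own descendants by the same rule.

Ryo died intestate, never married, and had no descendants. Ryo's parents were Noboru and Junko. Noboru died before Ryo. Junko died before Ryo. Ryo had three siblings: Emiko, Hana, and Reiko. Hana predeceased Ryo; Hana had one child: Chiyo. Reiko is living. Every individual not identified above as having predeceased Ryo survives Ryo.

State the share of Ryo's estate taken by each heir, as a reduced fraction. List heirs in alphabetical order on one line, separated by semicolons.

Neither parent survives and there are no descendants, so the estate passes to Ryo's siblings and their issue per stirpes.
The estate is divided into 3 equal shares of 1/3 among Emiko, Hana, Reiko.
Emiko is living and takes 1/3.
Hana predeceased; the 1/3 allotted to Hana's branch passes to Hana's issue by representation.
Chiyo is the sole taker at this level and receives the full 1/3.
Reiko is living and takes 1/3.

Chiyo 1/3; Emiko 1/3; Reiko 1/3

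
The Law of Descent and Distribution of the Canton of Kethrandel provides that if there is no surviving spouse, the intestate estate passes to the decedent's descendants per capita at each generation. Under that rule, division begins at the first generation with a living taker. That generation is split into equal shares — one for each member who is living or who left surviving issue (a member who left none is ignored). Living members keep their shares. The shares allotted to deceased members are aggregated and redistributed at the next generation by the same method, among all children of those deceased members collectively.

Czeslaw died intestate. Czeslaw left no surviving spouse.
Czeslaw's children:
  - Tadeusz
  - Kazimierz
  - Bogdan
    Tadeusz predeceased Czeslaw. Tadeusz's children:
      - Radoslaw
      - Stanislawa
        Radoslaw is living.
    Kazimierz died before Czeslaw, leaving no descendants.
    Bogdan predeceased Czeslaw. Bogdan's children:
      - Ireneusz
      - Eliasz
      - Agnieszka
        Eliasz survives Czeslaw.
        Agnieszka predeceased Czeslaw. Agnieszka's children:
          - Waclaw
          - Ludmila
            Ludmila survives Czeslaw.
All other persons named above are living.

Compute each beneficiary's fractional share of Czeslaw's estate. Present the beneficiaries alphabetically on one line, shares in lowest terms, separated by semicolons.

There is no surviving spouse, so the entire estate passes to Czeslaw's descendants per capita at each generation.
No one at generation 1 (Tadeusz, Bogdan) is living; moving to the next generation.
At generation 2 (Radoslaw, Stanislawa, Ireneusz, Eliasz, Agnieszka) there are 5 shares of (1)/5 = 1/5 each.
Living: Radoslaw, Stanislawa, Ireneusz, and Eliasz — each takes 1/5.
Deceased: Agnieszka. That 1/5 share is carried to generation 3.
At generation 3 (Waclaw, Ludmila) there are 2 shares of (1/5)/2 = 1/10 each.
Living: Waclaw and Ludmila — each takes 1/10.

Eliasz 1/5; Ireneusz 1/5; Ludmila 1/10; Radoslaw 1/5; Stanislawa 1/5; Waclaw 1/10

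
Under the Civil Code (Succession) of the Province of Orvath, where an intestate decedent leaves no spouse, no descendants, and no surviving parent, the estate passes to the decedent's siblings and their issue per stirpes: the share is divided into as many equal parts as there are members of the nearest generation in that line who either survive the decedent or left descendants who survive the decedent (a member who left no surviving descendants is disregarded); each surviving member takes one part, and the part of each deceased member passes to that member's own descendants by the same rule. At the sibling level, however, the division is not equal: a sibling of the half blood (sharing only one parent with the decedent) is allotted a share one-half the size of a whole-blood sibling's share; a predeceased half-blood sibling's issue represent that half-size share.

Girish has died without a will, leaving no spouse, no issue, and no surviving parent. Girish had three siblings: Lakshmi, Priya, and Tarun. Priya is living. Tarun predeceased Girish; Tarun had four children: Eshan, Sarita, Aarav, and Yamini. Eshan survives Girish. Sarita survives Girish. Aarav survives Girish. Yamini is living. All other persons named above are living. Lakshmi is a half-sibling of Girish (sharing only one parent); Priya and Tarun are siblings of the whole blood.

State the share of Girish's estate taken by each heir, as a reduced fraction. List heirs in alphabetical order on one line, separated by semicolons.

No spouse, descendants, or parent survives, so the estate passes to Girish's siblings per stirpes.
Half-blood siblings count for one-half the weight of whole-blood siblings at the initial division.
Dividing 1 in proportion to weights (total weight 5/2): Lakshmi (weight 1/2) → 1/5; Priya (weight 1) → 2/5; Tarun (weight 1) → 2/5.
Lakshmi is living and takes 1/5.
Priya is living and takes 2/5.
Tarun predeceased; the 2/5 allotted to Tarun's branch passes to Tarun's issue by representation.
The 2/5 is divided into 4 equal shares of 1/10 among Eshan, Sarita, Aarav, Yamini.
Eshan is living and takes 1/10.
Sarita is living and takes 1/10.
Aarav is living and takes 1/10.
Yamini is living and takes 1/10.

Aarav 1/10; Eshan 1/10; Lakshmi 1/5; Priya 2/5; Sarita 1/10; Yamini 1/10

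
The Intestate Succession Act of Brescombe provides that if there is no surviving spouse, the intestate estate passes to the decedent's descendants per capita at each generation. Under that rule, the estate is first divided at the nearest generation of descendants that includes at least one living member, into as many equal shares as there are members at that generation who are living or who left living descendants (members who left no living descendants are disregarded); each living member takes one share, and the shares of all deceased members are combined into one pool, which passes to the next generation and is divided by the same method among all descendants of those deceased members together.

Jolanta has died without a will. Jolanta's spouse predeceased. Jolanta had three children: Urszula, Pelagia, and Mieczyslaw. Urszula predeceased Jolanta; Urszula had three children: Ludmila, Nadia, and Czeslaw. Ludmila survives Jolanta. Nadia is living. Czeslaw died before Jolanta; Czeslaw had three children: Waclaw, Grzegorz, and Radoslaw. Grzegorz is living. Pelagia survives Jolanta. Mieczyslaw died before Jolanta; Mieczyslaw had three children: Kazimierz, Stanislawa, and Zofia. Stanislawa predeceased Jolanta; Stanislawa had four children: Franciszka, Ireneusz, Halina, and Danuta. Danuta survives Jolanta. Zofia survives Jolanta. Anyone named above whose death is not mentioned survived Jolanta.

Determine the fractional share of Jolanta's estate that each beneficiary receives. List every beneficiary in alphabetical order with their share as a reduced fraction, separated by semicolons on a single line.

There is no surviving spouse, so the entire estate passes to Jolanta's descendants per capita at each generation.
At generation 1 (Urszula, Pelagia, Mieczyslaw) there are 3 shares of (1)/3 = 1/3 each.
Living: Pelagia — each takes 1/3.
Deceased: Urszula and Mieczyslaw. Their combined 2/3 is pooled and carried to generation 2.
At generation 2 (Ludmila, Nadia, Czeslaw, Kazimierz, Stanislawa, Zofia) there are 6 shares of (2/3)/6 = 1/9 each.
Living: Ludmila, Nadia, Kazimierz, and Zofia — each takes 1/9.
Deceased: Czeslaw and Stanislawa. Their combined 2/9 is pooled and carried to generation 3.
At generation 3 (Waclaw, Grzegorz, Radoslaw, Franciszka, Ireneusz, Halina, Danuta) there are 7 shares of (2/9)/7 = 2/63 each.
Living: Waclaw, Grzegorz, Radoslaw, Franciszka, Ireneusz, Halina, and Danuta — each takes 2/63.

Danuta 2/63; Franciszka 2/63; Grzegorz 2/63; Halina 2/63; Ireneusz 2/63; Kazimierz 1/9; Ludmila 1/9; Nadia 1/9; Pelagia 1/3; Radoslaw 2/63; Waclaw 2/63; Zofia 1/9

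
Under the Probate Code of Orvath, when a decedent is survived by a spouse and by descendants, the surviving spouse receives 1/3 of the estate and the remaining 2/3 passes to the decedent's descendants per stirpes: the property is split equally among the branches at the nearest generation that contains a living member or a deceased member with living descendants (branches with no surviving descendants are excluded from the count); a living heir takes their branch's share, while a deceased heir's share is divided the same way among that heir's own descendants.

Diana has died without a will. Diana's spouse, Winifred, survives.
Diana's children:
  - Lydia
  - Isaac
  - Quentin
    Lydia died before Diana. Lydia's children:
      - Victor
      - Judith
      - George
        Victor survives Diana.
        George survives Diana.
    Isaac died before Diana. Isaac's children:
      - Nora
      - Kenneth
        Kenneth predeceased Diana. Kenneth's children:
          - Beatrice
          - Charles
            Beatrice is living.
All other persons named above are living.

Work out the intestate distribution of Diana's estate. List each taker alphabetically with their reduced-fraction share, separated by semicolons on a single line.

Beatrice 1/18; Charles 1/18; George 2/27; Judith 2/27; Nora 1/9; Quentin 2/9; Victor 2/27; Winifred 1/3

Winifred, as surviving spouse, takes 1/3.
The remaining 2/3 passes to Diana's descendants per stirpes.
The 2/3 is divided into 3 equal shares of 2/9 among Lydia, Isaac, Quentin.
Lydia predeceased; the 2/9 allotted to Lydia's branch passes to Lydia's issue by representation.
The 2/9 is divided into 3 equal shares of 2/27 among Victor, Judith, George.
Victor is living and takes 2/27.
Judith is living and takes 2/27.
George is living and takes 2/27.
Isaac predeceased; the 2/9 allotted to Isaac's branch passes to Isaac's issue by representation.
The 2/9 is divided into 2 equal shares of 1/9 among Nora, Kenneth.
Nora is living and takes 1/9.
Kenneth predeceased; the 1/9 allotted to Kenneth's branch passes to Kenneth's issue by representation.
The 1/9 is divided into 2 equal shares of 1/18 among Beatrice, Charles.
Beatrice is living and takes 1/18.
Charles is living and takes 1/18.
Quentin is living and takes 2/9.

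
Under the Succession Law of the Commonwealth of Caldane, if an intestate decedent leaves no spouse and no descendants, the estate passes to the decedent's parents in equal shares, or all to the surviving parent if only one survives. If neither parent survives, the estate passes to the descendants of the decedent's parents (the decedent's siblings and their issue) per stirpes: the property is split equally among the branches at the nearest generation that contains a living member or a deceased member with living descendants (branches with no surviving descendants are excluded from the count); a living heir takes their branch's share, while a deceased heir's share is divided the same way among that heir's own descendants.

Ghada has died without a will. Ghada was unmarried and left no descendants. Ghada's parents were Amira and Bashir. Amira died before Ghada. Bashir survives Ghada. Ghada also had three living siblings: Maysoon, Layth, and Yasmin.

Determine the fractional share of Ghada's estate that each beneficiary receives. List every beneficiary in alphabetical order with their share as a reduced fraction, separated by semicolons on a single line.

Bashir 1

Only one parent, Bashir, survives, so Bashir takes the entire estate. The siblings take nothing because a surviving parent has priority.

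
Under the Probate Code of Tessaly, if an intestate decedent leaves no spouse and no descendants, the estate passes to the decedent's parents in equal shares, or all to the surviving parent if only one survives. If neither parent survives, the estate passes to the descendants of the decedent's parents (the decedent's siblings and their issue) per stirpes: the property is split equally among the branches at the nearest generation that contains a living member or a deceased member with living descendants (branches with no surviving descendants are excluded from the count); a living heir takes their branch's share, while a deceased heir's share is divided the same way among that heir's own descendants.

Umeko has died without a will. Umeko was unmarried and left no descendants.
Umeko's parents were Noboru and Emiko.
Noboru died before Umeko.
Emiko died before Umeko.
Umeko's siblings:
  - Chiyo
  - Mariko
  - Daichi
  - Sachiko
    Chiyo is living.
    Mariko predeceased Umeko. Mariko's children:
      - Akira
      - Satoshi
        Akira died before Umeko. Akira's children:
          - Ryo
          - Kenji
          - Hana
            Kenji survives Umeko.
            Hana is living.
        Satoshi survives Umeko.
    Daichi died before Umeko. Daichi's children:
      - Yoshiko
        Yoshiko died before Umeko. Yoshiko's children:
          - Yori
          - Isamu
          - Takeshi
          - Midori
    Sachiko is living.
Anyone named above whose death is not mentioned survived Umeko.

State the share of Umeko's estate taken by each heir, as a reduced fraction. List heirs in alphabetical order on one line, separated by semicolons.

Neither parent survives and there are no descendants, so the estate passes to Umeko's siblings and their issue per stirpes.
The estate is divided into 4 equal shares of 1/4 among Chiyo, Mariko, Daichi, Sachiko.
Chiyo is living and takes 1/4.
Mariko predeceased; the 1/4 allotted to Mariko's branch passes to Mariko's issue by representation.
The 1/4 is divided into 2 equal shares of 1/8 among Akira, Satoshi.
Akira predeceased; the 1/8 allotted to Akira's branch passes to Akira's issue by representation.
The 1/8 is divided into 3 equal shares of 1/24 among Ryo, Kenji, Hana.
Ryo is living and takes 1/24.
Kenji is living and takes 1/24.
Hana is living and takes 1/24.
Satoshi is living and takes 1/8.
Daichi predeceased; the 1/4 allotted to Daichi's branch passes to Daichi's issue by representation.
Yoshiko's line is the sole branch at this level, so the full 1/4 passes to Yoshiko's issue by representation.
The 1/4 is divided into 4 equal shares of 1/16 among Yori, Isamu, Takeshi, Midori.
Yori is living and takes 1/16.
Isamu is living and takes 1/16.
Takeshi is living and takes 1/16.
Midori is living and takes 1/16.
Sachiko is living and takes 1/4.

Chiyo 1/4; Hana 1/24; Isamu 1/16; Kenji 1/24; Midori 1/16; Ryo 1/24; Sachiko 1/4; Satoshi 1/8; Takeshi 1/16; Yori 1/16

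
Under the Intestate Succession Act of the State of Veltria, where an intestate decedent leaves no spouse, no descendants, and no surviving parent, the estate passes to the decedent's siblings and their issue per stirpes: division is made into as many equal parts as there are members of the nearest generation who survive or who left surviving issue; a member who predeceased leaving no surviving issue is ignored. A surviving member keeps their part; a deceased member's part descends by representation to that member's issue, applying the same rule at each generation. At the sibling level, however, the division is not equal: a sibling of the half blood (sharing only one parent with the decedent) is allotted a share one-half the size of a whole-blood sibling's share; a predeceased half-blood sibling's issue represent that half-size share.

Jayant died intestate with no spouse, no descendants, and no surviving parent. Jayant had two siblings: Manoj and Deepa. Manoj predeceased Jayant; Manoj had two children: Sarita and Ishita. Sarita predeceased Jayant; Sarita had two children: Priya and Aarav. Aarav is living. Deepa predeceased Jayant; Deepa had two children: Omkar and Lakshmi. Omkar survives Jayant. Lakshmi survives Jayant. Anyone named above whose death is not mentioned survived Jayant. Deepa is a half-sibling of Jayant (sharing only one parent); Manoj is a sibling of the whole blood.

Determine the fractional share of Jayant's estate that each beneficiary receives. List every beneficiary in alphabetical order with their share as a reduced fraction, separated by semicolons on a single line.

Aarav 1/6; Ishita 1/3; Lakshmi 1/6; Omkar 1/6; Priya 1/6

No spouse, descendants, or parent survives, so the estate passes to Jayant's siblings per stirpes.
Half-blood siblings count for one-half the weight of whole-blood siblings at the initial division.
Dividing 1 in proportion to weights (total weight 3/2): Manoj (weight 1) → 2/3; Deepa (weight 1/2) → 1/3.
Manoj predeceased; the 2/3 allotted to Manoj's branch passes to Manoj's issue by representation.
The 2/3 is divided into 2 equal shares of 1/3 among Sarita, Ishita.
Sarita predeceased; the 1/3 allotted to Sarita's branch passes to Sarita's issue by representation.
The 1/3 is divided into 2 equal shares of 1/6 among Priya, Aarav.
Priya is living and takes 1/6.
Aarav is living and takes 1/6.
Ishita is living and takes 1/3.
Deepa predeceased; the 1/3 allotted to Deepa's branch passes to Deepa's issue by representation.
The 1/3 is divided into 2 equal shares of 1/6 among Omkar, Lakshmi.
Omkar is living and takes 1/6.
Lakshmi is living and takes 1/6.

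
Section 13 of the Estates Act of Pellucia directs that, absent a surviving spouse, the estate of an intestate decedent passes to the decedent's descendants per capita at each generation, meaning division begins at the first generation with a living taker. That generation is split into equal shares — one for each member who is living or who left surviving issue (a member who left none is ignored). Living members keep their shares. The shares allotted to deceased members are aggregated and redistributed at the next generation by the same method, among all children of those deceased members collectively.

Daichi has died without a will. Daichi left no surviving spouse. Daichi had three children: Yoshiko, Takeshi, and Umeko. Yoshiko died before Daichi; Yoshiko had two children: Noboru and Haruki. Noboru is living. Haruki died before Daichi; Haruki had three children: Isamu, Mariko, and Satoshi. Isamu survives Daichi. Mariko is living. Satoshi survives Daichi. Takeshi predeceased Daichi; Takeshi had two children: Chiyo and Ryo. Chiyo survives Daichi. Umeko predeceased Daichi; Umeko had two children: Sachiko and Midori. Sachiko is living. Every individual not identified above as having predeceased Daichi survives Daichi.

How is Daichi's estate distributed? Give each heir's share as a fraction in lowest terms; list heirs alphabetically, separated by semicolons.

There is no surviving spouse, so the entire estate passes to Daichi's descendants per capita at each generation.
No one at generation 1 (Yoshiko, Takeshi, Umeko) is living; moving to the next generation.
At generation 2 (Noboru, Haruki, Chiyo, Ryo, Sachiko, Midori) there are 6 shares of (1)/6 = 1/6 each.
Living: Noboru, Chiyo, Ryo, Sachiko, and Midori — each takes 1/6.
Deceased: Haruki. That 1/6 share is carried to generation 3.
At generation 3 (Isamu, Mariko, Satoshi) there are 3 shares of (1/6)/3 = 1/18 each.
Living: Isamu, Mariko, and Satoshi — each takes 1/18.

Chiyo 1/6; Isamu 1/18; Mariko 1/18; Midori 1/6; Noboru 1/6; Ryo 1/6; Sachiko 1/6; Satoshi 1/18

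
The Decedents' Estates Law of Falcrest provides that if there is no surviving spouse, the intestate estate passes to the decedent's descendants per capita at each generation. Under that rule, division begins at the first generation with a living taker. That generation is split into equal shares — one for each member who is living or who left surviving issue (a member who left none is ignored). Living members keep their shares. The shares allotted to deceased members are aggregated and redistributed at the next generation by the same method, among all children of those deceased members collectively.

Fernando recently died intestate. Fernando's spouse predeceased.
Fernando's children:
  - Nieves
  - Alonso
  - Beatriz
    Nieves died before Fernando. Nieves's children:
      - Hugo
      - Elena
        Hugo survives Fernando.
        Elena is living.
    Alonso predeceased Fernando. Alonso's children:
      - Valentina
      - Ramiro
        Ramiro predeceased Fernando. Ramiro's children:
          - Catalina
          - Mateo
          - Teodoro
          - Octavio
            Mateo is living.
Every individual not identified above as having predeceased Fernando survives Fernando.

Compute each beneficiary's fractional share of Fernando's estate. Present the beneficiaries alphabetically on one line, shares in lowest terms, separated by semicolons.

Beatriz 1/3; Catalina 1/24; Elena 1/6; Hugo 1/6; Mateo 1/24; Octavio 1/24; Teodoro 1/24; Valentina 1/6

There is no surviving spouse, so the entire estate passes to Fernando's descendants per capita at each generation.
At generation 1 (Nieves, Alonso, Beatriz) there are 3 shares of (1)/3 = 1/3 each.
Living: Beatriz — each takes 1/3.
Deceased: Nieves and Alonso. Their combined 2/3 is pooled and carried to generation 2.
At generation 2 (Hugo, Elena, Valentina, Ramiro) there are 4 shares of (2/3)/4 = 1/6 each.
Living: Hugo, Elena, and Valentina — each takes 1/6.
Deceased: Ramiro. That 1/6 share is carried to generation 3.
At generation 3 (Catalina, Mateo, Teodoro, Octavio) there are 4 shares of (1/6)/4 = 1/24 each.
Living: Catalina, Mateo, Teodoro, and Octavio — each takes 1/24.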